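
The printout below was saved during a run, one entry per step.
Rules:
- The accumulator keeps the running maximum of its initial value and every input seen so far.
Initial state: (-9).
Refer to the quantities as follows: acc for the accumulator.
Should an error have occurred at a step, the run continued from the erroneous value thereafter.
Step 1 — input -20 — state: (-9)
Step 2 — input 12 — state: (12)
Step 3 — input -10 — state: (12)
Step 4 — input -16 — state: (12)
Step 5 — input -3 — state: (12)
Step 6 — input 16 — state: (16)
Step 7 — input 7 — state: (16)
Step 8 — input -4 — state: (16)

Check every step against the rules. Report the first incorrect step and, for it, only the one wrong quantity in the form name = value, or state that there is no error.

step 1: acc = max(-9, -20) = -9 -> consistent with the printout
step 2: acc = max(-9, 12) = 12 -> checks out
step 3: acc = max(12, -10) = 12 -> checks out
step 4: acc = max(12, -16) = 12 -> matches
step 5: acc = max(12, -3) = 12 -> no discrepancy
step 6: acc = max(12, 16) = 16 -> confirmed correct
step 7: acc = max(16, 7) = 16 -> confirmed correct
step 8: acc = max(16, -4) = 16 -> checks out
Each recorded entry agrees with the recomputation.

no error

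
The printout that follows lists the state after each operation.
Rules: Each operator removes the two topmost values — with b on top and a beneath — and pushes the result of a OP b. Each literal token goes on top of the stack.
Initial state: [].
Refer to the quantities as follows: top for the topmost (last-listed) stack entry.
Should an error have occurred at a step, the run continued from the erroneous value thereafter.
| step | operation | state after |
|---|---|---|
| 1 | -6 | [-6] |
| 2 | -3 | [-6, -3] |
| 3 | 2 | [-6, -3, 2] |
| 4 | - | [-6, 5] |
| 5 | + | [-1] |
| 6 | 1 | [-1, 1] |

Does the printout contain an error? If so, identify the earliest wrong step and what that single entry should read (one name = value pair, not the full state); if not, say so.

step 4, top = -5

Recomputing the run from the initial state:
step 1: [-6]
step 2: [-6, -3]
step 3: [-6, -3, 2]
step 4: [-6, -5]
step 5: [-11]
step 6: [-11, 1]
The first disagreement with the printout is at step 4, where the value should be top = -5.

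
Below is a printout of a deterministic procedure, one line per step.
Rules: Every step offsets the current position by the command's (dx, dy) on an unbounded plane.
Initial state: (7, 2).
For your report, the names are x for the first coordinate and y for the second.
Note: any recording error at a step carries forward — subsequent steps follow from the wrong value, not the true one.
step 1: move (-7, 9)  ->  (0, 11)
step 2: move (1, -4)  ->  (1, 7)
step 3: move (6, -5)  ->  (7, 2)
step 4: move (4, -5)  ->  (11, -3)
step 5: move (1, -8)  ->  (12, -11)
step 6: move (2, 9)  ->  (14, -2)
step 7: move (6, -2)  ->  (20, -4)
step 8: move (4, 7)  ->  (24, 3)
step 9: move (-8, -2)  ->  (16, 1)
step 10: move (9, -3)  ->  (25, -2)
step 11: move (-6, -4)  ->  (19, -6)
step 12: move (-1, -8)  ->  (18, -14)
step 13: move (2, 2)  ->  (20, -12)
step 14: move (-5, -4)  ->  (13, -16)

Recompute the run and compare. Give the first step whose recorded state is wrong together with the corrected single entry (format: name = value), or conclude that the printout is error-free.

step 14, x = 15

Step 1: x = 7 + (-7) = 0, y = 2 + (9) = 11 — same as recorded.
Step 2: x = 0 + (1) = 1, y = 11 + (-4) = 7 — checks out.
Step 3: x = 1 + (6) = 7, y = 7 + (-5) = 2 — in agreement.
Step 4: x = 7 + (4) = 11, y = 2 + (-5) = -3 — exactly as logged.
Step 5: x = 11 + (1) = 12, y = -3 + (-8) = -11 — checks out.
Step 6: x = 12 + (2) = 14, y = -11 + (9) = -2 — consistent with the printout.
Step 7: x = 14 + (6) = 20, y = -2 + (-2) = -4 — in agreement.
Step 8: x = 20 + (4) = 24, y = -4 + (7) = 3 — verified.
Step 9: x = 24 + (-8) = 16, y = 3 + (-2) = 1 — checks out.
Step 10: x = 16 + (9) = 25, y = 1 + (-3) = -2 — in agreement.
Step 11: x = 25 + (-6) = 19, y = -2 + (-4) = -6 — exactly as logged.
Step 12: x = 19 + (-1) = 18, y = -6 + (-8) = -14 — same as recorded.
Step 13: x = 18 + (2) = 20, y = -14 + (2) = -12 — agrees with the printout.
Step 14: x = 20 + (-5) = 15, y = -12 + (-4) = -16 — the entry is off here.
Step 14 is the first one off; corrected, x = 15.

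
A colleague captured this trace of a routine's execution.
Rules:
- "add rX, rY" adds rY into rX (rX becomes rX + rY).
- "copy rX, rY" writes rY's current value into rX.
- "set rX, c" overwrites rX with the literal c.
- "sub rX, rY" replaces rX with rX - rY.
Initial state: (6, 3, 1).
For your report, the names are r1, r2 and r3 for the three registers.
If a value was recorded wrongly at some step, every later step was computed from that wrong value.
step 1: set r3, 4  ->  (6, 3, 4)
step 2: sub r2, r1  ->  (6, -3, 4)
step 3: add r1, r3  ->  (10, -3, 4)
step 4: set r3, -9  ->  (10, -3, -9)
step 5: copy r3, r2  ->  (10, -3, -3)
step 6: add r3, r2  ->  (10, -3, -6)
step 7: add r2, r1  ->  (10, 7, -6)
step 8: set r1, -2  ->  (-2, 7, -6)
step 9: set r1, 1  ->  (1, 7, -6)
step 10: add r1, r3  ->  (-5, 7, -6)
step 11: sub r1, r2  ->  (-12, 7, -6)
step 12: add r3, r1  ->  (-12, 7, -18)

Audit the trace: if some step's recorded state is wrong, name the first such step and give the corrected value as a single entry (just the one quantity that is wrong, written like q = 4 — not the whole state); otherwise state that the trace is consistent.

1. r3 = 4 (verified)
2. r2 = 3 - 6 = -3 (agrees with the trace)
3. r1 = 6 + 4 = 10 (confirmed correct)
4. r3 = -9 (in agreement)
5. r3 = -3 (in agreement)
6. r3 = -3 + -3 = -6 (agrees with the trace)
7. r2 = -3 + 10 = 7 (confirmed correct)
8. r1 = -2 (matches)
9. r1 = 1 (checks out)
10. r1 = 1 + -6 = -5 (exactly as logged)
11. r1 = -5 - 7 = -12 (in agreement)
12. r3 = -6 + -12 = -18 (exactly as logged)
The recomputation confirms every line.

no error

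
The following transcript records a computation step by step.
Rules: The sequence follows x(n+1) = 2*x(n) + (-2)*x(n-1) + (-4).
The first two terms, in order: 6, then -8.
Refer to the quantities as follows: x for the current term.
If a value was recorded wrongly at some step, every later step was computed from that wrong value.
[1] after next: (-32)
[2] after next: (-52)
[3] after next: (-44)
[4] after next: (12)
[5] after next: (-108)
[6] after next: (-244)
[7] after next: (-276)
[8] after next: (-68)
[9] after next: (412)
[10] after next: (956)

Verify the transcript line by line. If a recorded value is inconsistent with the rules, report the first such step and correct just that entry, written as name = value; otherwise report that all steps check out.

step 5, x = 108

step 1: x = 2*(-8) + (-2)*(6) + (-4) = -32 -> matches
step 2: x = 2*(-32) + (-2)*(-8) + (-4) = -52 -> exactly as logged
step 3: x = 2*(-52) + (-2)*(-32) + (-4) = -44 -> agrees with the transcript
step 4: x = 2*(-44) + (-2)*(-52) + (-4) = 12 -> no discrepancy
step 5: x = 2*(12) + (-2)*(-44) + (-4) = 108 -> the entry is off here
That makes step 5 the first incorrect line — x = 108 is what it should show.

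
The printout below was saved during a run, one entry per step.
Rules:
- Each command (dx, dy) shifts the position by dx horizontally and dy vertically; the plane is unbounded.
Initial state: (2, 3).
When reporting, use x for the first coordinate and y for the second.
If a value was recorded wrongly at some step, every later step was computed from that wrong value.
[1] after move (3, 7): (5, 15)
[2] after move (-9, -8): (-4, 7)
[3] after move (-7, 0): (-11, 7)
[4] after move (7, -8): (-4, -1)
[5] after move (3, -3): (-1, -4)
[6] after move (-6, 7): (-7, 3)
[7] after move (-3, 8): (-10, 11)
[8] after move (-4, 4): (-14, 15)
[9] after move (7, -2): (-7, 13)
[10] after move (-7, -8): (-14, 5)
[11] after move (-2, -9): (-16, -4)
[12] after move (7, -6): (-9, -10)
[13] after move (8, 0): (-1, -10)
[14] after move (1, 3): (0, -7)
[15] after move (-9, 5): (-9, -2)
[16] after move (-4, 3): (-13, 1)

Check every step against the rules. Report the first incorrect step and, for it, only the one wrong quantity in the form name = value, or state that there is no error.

step 1, y = 10

Recomputing the run from the initial state:
step 1: x = 5, y = 10
step 2: x = -4, y = 2
step 3: x = -11, y = 2
step 4: x = -4, y = -6
step 5: x = -1, y = -9
step 6: x = -7, y = -2
step 7: x = -10, y = 6
step 8: x = -14, y = 10
step 9: x = -7, y = 8
step 10: x = -14, y = 0
step 11: x = -16, y = -9
step 12: x = -9, y = -15
step 13: x = -1, y = -15
step 14: x = 0, y = -12
step 15: x = -9, y = -7
step 16: x = -13, y = -4
The first disagreement with the printout is at step 1, where the value should be y = 10.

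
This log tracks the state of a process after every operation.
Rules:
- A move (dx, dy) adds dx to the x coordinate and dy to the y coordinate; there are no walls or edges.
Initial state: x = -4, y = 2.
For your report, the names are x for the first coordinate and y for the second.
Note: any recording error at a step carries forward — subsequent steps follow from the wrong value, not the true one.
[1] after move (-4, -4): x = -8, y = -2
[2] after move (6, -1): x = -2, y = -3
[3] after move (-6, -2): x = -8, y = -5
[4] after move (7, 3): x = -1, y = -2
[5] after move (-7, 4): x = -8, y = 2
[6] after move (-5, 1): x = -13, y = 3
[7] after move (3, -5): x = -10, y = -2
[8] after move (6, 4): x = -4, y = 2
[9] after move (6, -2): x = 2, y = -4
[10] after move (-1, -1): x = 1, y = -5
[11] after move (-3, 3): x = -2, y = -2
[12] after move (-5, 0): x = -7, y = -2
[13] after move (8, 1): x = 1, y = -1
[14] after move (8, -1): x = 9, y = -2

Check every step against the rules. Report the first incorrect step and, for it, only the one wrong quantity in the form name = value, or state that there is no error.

1. x = -4 + (-4) = -8, y = 2 + (-4) = -2 (matches)
2. x = -8 + (6) = -2, y = -2 + (-1) = -3 (verified)
3. x = -2 + (-6) = -8, y = -3 + (-2) = -5 (in agreement)
4. x = -8 + (7) = -1, y = -5 + (3) = -2 (matches)
5. x = -1 + (-7) = -8, y = -2 + (4) = 2 (confirmed correct)
6. x = -8 + (-5) = -13, y = 2 + (1) = 3 (same as recorded)
7. x = -13 + (3) = -10, y = 3 + (-5) = -2 (checks out)
8. x = -10 + (6) = -4, y = -2 + (4) = 2 (matches)
9. x = -4 + (6) = 2, y = 2 + (-2) = 0 (the recorded entry deviates here)
So the first discrepancy is step 9, where the right value is y = 0.

step 9, y = 0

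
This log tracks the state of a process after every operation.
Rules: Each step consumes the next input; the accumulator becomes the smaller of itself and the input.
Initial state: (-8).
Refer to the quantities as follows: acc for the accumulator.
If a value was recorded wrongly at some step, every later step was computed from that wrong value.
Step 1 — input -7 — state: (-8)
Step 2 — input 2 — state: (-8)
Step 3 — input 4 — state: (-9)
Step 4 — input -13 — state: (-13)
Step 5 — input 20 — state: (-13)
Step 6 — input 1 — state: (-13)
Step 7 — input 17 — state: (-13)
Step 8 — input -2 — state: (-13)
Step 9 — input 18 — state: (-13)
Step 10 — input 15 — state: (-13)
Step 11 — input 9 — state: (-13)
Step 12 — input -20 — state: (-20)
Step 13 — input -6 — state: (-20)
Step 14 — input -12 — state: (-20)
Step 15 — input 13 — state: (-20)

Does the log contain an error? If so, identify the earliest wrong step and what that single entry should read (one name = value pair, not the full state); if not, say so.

Step 1: acc = min(-8, -7) = -8 — confirmed correct.
Step 2: acc = min(-8, 2) = -8 — verified.
Step 3: acc = min(-8, 4) = -8 — the log has a different value.
Conclusion: step 3 carries the first error; the entry should be acc = -8.

step 3, acc = -8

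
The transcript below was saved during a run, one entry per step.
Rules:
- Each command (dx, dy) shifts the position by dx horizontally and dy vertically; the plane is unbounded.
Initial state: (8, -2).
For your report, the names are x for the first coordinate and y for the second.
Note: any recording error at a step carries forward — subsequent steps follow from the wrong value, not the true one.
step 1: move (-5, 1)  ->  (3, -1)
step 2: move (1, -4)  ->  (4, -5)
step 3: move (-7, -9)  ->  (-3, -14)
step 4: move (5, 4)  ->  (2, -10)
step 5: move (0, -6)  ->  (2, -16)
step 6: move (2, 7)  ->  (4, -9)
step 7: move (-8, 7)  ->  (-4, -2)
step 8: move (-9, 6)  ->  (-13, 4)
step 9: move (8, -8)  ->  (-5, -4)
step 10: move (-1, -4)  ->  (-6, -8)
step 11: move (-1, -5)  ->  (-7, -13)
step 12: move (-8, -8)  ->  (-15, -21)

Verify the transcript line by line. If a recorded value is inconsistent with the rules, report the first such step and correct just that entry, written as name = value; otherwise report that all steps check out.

Recomputing the run from the initial state:
step 1: x = 3, y = -1
step 2: x = 4, y = -5
step 3: x = -3, y = -14
step 4: x = 2, y = -10
step 5: x = 2, y = -16
step 6: x = 4, y = -9
step 7: x = -4, y = -2
step 8: x = -13, y = 4
step 9: x = -5, y = -4
step 10: x = -6, y = -8
step 11: x = -7, y = -13
step 12: x = -15, y = -21
This matches the transcript at every step.

no error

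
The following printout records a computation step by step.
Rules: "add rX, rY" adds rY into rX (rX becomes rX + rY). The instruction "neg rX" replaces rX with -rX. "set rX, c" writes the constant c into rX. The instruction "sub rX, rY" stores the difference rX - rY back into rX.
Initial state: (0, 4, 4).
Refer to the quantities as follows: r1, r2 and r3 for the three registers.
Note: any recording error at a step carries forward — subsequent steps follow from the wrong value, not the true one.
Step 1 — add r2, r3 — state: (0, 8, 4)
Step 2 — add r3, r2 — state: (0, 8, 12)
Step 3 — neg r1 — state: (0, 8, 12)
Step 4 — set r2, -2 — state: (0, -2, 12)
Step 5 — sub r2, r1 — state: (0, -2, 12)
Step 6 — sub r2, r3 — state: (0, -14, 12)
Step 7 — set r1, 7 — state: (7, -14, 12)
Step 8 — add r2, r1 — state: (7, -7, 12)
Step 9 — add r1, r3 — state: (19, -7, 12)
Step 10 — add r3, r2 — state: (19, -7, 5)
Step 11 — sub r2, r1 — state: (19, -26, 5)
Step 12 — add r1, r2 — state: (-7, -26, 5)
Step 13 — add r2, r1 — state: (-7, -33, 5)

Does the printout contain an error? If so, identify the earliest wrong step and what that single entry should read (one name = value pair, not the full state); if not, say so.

no error

step 1: r2 = 4 + 4 = 8 -> matches
step 2: r3 = 4 + 8 = 12 -> verified
step 3: r1 = -(0) = 0 -> matches
step 4: r2 = -2 -> in agreement
step 5: r2 = -2 - 0 = -2 -> agrees with the printout
step 6: r2 = -2 - 12 = -14 -> same as recorded
step 7: r1 = 7 -> checks out
step 8: r2 = -14 + 7 = -7 -> same as recorded
step 9: r1 = 7 + 12 = 19 -> no discrepancy
step 10: r3 = 12 + -7 = 5 -> agrees with the printout
step 11: r2 = -7 - 19 = -26 -> verified
step 12: r1 = 19 + -26 = -7 -> no discrepancy
step 13: r2 = -26 + -7 = -33 -> consistent with the printout
Every step is consistent.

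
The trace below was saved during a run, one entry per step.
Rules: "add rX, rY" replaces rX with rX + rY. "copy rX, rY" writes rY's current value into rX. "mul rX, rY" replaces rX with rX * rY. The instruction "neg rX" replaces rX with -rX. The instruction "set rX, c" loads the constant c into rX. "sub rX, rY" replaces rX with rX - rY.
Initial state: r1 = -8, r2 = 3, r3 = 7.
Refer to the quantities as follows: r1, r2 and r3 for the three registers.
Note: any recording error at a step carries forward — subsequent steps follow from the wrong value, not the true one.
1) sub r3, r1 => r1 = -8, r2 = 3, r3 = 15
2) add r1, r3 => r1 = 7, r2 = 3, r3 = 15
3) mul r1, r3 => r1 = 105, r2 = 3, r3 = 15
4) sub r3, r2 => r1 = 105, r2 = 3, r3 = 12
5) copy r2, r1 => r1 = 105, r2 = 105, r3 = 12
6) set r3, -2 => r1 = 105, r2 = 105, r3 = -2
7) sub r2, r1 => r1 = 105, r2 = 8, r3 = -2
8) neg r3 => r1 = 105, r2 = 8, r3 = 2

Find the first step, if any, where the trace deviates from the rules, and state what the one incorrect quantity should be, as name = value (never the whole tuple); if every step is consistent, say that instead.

step 7, r2 = 0

Step 1: r3 = 7 - -8 = 15 — matches.
Step 2: r1 = -8 + 15 = 7 — verified.
Step 3: r1 = 7 * 15 = 105 — agrees with the trace.
Step 4: r3 = 15 - 3 = 12 — no discrepancy.
Step 5: r2 = 105 — agrees with the trace.
Step 6: r3 = -2 — in agreement.
Step 7: r2 = 105 - 105 = 0 — the trace has a different value.
So the first discrepancy is step 7, where the right value is r2 = 0.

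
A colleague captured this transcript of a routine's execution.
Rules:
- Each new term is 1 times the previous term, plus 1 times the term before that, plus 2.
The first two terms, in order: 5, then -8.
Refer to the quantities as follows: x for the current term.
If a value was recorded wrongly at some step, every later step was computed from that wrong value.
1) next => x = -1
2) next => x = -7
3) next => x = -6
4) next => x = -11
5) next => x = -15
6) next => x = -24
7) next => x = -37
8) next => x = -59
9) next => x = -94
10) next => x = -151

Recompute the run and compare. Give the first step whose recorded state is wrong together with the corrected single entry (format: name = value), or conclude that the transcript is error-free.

1. x = 1*(-8) + (1)*(5) + (2) = -1 (verified)
2. x = 1*(-1) + (1)*(-8) + (2) = -7 (checks out)
3. x = 1*(-7) + (1)*(-1) + (2) = -6 (exactly as logged)
4. x = 1*(-6) + (1)*(-7) + (2) = -11 (exactly as logged)
5. x = 1*(-11) + (1)*(-6) + (2) = -15 (verified)
6. x = 1*(-15) + (1)*(-11) + (2) = -24 (agrees with the transcript)
7. x = 1*(-24) + (1)*(-15) + (2) = -37 (agrees with the transcript)
8. x = 1*(-37) + (1)*(-24) + (2) = -59 (verified)
9. x = 1*(-59) + (1)*(-37) + (2) = -94 (same as recorded)
10. x = 1*(-94) + (1)*(-59) + (2) = -151 (matches)
Each recorded entry agrees with the recomputation.

no error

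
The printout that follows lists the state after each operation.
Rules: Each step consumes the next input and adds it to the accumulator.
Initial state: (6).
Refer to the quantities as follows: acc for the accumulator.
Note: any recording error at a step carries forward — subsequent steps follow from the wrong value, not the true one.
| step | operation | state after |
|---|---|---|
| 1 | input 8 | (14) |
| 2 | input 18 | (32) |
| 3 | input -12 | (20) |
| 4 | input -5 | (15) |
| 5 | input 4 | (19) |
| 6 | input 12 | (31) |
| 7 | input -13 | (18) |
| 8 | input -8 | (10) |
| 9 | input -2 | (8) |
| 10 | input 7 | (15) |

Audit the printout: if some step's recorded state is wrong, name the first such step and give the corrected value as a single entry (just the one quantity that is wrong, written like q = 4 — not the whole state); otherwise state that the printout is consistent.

no error

Recomputing the run from the initial state:
step 1: acc = 14
step 2: acc = 32
step 3: acc = 20
step 4: acc = 15
step 5: acc = 19
step 6: acc = 31
step 7: acc = 18
step 8: acc = 10
step 9: acc = 8
step 10: acc = 15
This matches the printout at every step.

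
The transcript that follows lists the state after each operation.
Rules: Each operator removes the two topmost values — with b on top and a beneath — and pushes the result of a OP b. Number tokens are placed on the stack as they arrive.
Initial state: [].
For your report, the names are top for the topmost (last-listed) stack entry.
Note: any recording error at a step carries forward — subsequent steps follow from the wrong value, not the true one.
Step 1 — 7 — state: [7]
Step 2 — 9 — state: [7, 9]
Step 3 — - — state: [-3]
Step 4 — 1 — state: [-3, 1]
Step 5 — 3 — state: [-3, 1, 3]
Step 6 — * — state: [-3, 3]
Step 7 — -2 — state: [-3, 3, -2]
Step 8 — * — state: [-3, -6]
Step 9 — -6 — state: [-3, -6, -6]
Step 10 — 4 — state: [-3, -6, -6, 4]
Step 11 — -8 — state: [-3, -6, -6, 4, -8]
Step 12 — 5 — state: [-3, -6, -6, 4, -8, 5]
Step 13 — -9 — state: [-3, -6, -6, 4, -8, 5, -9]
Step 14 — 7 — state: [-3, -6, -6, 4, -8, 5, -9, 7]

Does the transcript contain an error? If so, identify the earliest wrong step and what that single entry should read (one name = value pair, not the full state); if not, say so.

step 3, top = -2

step 1: push 7: top = 7 -> consistent with the transcript
step 2: push 9: top = 9 -> agrees with the transcript
step 3: 7 - 9 = -2 -> the recorded entry deviates here
First incorrect step: 3; the correct value is top = -2.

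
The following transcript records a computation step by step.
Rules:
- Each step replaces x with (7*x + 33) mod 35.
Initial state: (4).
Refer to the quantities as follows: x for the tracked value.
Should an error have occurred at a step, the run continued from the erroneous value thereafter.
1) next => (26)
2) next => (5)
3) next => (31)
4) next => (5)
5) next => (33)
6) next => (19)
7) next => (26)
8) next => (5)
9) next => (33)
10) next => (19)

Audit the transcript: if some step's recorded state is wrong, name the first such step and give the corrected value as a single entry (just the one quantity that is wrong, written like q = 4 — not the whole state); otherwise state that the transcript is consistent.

Recomputing the run from the initial state:
step 1: x = 26
step 2: x = 5
step 3: x = 33
step 4: x = 19
step 5: x = 26
step 6: x = 5
step 7: x = 33
step 8: x = 19
step 9: x = 26
step 10: x = 5
The first disagreement with the transcript is at step 3, where the value should be x = 33.

step 3, x = 33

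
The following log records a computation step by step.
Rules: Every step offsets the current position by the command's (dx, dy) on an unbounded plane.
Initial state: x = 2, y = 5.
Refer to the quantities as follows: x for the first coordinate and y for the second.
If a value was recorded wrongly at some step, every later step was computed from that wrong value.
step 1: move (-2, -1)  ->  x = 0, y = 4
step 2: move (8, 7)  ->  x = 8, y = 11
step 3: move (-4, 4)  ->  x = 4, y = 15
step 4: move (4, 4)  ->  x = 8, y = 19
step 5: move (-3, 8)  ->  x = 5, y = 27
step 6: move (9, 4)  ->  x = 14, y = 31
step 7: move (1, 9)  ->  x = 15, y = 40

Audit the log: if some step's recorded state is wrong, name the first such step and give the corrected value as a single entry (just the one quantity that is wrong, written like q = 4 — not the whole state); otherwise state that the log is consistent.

1. x = 2 + (-2) = 0, y = 5 + (-1) = 4 (same as recorded)
2. x = 0 + (8) = 8, y = 4 + (7) = 11 (confirmed correct)
3. x = 8 + (-4) = 4, y = 11 + (4) = 15 (same as recorded)
4. x = 4 + (4) = 8, y = 15 + (4) = 19 (same as recorded)
5. x = 8 + (-3) = 5, y = 19 + (8) = 27 (checks out)
6. x = 5 + (9) = 14, y = 27 + (4) = 31 (exactly as logged)
7. x = 14 + (1) = 15, y = 31 + (9) = 40 (checks out)
All entries verified; no error found.

no error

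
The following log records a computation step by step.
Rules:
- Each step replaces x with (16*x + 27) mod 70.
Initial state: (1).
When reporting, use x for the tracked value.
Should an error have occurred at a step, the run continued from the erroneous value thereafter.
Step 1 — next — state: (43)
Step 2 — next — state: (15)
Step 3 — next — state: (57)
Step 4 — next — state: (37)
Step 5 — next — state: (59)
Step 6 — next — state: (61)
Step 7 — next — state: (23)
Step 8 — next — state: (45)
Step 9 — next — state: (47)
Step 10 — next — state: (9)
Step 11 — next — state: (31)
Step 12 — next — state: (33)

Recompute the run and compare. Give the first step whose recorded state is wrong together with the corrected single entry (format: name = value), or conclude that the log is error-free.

Step 1: x = (16*1 + 27) mod 70 = 43 — exactly as logged.
Step 2: x = (16*43 + 27) mod 70 = 15 — confirmed correct.
Step 3: x = (16*15 + 27) mod 70 = 57 — in agreement.
Step 4: x = (16*57 + 27) mod 70 = 29 — the recorded entry deviates here.
That makes step 4 the first incorrect line — x = 29 is what it should show.

step 4, x = 29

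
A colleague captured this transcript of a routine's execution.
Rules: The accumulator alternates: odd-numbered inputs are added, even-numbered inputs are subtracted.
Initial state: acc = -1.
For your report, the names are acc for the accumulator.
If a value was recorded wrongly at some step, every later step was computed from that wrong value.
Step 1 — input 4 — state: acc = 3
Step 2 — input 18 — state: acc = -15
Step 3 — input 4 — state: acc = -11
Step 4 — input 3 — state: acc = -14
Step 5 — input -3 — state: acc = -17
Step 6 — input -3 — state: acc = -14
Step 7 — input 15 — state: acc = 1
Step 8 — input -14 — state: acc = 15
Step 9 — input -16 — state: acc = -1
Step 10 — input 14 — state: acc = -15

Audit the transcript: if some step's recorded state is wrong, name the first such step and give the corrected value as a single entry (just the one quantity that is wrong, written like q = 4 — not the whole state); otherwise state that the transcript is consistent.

1. acc = -1 + 4 = 3 (same as recorded)
2. acc = 3 - 18 = -15 (no discrepancy)
3. acc = -15 + 4 = -11 (matches)
4. acc = -11 - 3 = -14 (no discrepancy)
5. acc = -14 + -3 = -17 (checks out)
6. acc = -17 - -3 = -14 (verified)
7. acc = -14 + 15 = 1 (checks out)
8. acc = 1 - -14 = 15 (checks out)
9. acc = 15 + -16 = -1 (in agreement)
10. acc = -1 - 14 = -15 (exactly as logged)
All steps check out; nothing to correct.

no error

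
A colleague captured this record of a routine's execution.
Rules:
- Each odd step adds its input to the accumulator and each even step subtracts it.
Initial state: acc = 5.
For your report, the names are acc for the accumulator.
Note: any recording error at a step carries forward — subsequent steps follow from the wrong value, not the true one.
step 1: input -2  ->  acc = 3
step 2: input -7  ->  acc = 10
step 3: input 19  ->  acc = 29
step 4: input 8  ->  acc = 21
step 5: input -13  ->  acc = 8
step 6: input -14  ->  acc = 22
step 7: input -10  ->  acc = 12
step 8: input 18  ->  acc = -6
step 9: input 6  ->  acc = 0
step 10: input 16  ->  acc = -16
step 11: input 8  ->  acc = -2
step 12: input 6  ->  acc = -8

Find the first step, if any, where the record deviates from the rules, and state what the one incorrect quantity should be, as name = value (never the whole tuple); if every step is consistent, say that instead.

Step 1: acc = 5 + -2 = 3 — no discrepancy.
Step 2: acc = 3 - -7 = 10 — confirmed correct.
Step 3: acc = 10 + 19 = 29 — consistent with the record.
Step 4: acc = 29 - 8 = 21 — agrees with the record.
Step 5: acc = 21 + -13 = 8 — exactly as logged.
Step 6: acc = 8 - -14 = 22 — confirmed correct.
Step 7: acc = 22 + -10 = 12 — agrees with the record.
Step 8: acc = 12 - 18 = -6 — agrees with the record.
Step 9: acc = -6 + 6 = 0 — in agreement.
Step 10: acc = 0 - 16 = -16 — agrees with the record.
Step 11: acc = -16 + 8 = -8 — a discrepancy with the record.
The audit stops at step 11: the recorded entry is wrong and should be acc = -8.

step 11, acc = -8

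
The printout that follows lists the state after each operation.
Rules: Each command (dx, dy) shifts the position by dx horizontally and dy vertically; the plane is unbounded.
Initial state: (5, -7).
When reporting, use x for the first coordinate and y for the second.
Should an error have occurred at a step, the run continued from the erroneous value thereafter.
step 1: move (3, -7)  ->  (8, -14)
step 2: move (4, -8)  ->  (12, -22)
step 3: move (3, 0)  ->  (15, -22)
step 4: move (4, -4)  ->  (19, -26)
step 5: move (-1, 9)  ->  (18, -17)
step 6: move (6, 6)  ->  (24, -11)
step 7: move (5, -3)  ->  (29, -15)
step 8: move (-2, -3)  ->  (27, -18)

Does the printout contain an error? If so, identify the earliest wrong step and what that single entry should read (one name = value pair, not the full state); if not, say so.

step 7, y = -14

Recomputing the run from the initial state:
step 1: x = 8, y = -14
step 2: x = 12, y = -22
step 3: x = 15, y = -22
step 4: x = 19, y = -26
step 5: x = 18, y = -17
step 6: x = 24, y = -11
step 7: x = 29, y = -14
step 8: x = 27, y = -17
The first disagreement with the printout is at step 7, where the value should be y = -14.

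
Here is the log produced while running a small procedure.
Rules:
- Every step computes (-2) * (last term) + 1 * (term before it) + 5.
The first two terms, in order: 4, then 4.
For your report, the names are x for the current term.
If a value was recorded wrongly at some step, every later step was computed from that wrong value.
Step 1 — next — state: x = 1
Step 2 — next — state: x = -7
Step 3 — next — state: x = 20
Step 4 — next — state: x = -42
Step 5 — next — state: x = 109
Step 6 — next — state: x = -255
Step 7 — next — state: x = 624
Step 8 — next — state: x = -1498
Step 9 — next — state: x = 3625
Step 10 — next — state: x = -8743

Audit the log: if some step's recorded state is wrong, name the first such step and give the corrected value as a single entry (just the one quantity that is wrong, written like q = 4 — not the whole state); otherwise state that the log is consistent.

step 2, x = 7

1. x = -2*(4) + (1)*(4) + (5) = 1 (verified)
2. x = -2*(1) + (1)*(4) + (5) = 7 (the recorded entry deviates here)
The audit stops at step 2: the recorded entry is wrong and should be x = 7.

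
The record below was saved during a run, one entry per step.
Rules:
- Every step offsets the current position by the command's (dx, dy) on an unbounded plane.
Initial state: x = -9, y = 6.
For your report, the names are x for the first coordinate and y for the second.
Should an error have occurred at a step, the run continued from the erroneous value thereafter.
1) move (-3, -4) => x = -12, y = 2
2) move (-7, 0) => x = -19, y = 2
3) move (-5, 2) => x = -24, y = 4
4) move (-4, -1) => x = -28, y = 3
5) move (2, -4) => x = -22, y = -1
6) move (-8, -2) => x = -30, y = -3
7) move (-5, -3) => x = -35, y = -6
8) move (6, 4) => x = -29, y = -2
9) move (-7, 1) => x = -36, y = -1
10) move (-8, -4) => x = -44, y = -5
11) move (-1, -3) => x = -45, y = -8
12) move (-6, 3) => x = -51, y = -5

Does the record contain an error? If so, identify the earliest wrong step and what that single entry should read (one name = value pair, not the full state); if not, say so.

step 5, x = -26

Recomputing the run from the initial state:
step 1: x = -12, y = 2
step 2: x = -19, y = 2
step 3: x = -24, y = 4
step 4: x = -28, y = 3
step 5: x = -26, y = -1
step 6: x = -34, y = -3
step 7: x = -39, y = -6
step 8: x = -33, y = -2
step 9: x = -40, y = -1
step 10: x = -48, y = -5
step 11: x = -49, y = -8
step 12: x = -55, y = -5
The first disagreement with the record is at step 5, where the value should be x = -26.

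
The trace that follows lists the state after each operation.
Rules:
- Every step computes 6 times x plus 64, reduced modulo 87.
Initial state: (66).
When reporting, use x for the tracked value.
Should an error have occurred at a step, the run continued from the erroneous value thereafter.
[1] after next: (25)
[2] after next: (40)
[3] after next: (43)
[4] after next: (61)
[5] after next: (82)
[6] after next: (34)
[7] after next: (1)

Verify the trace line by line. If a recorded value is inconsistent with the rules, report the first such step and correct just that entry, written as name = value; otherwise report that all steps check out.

step 7, x = 7

step 1: x = (6*66 + 64) mod 87 = 25 -> matches
step 2: x = (6*25 + 64) mod 87 = 40 -> same as recorded
step 3: x = (6*40 + 64) mod 87 = 43 -> consistent with the trace
step 4: x = (6*43 + 64) mod 87 = 61 -> matches
step 5: x = (6*61 + 64) mod 87 = 82 -> same as recorded
step 6: x = (6*82 + 64) mod 87 = 34 -> verified
step 7: x = (6*34 + 64) mod 87 = 7 -> this is not what the trace shows
Conclusion: step 7 carries the first error; the entry should be x = 7.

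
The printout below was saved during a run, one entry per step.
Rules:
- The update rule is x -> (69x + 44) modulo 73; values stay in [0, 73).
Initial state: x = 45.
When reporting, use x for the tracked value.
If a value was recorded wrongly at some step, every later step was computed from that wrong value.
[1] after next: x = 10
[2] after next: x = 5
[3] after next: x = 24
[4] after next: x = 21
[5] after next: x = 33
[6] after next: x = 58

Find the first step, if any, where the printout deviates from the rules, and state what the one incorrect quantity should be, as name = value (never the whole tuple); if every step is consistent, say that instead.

step 2, x = 4

Recomputing the run from the initial state:
step 1: x = 10
step 2: x = 4
step 3: x = 28
step 4: x = 5
step 5: x = 24
step 6: x = 21
The first disagreement with the printout is at step 2, where the value should be x = 4.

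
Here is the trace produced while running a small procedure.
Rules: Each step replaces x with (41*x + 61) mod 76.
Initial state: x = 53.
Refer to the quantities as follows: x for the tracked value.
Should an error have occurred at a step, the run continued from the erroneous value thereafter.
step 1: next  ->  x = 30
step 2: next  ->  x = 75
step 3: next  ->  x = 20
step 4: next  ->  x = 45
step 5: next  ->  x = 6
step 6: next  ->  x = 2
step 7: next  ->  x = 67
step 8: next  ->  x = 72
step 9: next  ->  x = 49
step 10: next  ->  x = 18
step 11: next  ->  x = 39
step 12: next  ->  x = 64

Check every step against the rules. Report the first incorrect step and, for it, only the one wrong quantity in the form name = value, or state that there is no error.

1. x = (41*53 + 61) mod 76 = 30 (confirmed correct)
2. x = (41*30 + 61) mod 76 = 75 (confirmed correct)
3. x = (41*75 + 61) mod 76 = 20 (matches)
4. x = (41*20 + 61) mod 76 = 45 (checks out)
5. x = (41*45 + 61) mod 76 = 6 (checks out)
6. x = (41*6 + 61) mod 76 = 3 (the entry is off here)
The earliest wrong entry is at step 6: it should read x = 3.

step 6, x = 3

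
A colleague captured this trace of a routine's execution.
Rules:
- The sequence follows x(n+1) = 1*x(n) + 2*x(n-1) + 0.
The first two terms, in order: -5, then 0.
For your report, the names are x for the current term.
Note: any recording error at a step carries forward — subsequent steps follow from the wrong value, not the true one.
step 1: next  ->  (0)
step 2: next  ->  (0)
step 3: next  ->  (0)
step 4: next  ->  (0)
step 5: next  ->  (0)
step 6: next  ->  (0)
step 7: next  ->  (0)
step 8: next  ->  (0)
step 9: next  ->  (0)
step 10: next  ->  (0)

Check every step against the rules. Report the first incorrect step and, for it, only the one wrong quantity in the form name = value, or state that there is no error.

1. x = 1*(0) + (2)*(-5) + (0) = -10 (first mismatch against the trace)
First incorrect step: 1; the correct value is x = -10.

step 1, x = -10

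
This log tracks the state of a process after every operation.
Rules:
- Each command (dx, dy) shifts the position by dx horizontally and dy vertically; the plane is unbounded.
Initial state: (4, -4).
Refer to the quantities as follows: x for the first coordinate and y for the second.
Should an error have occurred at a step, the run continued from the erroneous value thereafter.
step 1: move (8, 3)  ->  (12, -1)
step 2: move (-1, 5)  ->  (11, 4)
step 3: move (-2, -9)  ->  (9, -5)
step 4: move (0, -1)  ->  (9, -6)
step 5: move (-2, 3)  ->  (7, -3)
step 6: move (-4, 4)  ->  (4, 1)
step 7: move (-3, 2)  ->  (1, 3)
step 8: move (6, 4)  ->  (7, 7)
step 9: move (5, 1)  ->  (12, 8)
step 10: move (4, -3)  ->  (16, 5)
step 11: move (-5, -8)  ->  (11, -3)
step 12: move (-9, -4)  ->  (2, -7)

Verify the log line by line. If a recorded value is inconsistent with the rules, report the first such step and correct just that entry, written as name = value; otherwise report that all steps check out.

step 6, x = 3

step 1: x = 4 + (8) = 12, y = -4 + (3) = -1 -> verified
step 2: x = 12 + (-1) = 11, y = -1 + (5) = 4 -> verified
step 3: x = 11 + (-2) = 9, y = 4 + (-9) = -5 -> verified
step 4: x = 9 + (0) = 9, y = -5 + (-1) = -6 -> checks out
step 5: x = 9 + (-2) = 7, y = -6 + (3) = -3 -> same as recorded
step 6: x = 7 + (-4) = 3, y = -3 + (4) = 1 -> this is not what the log shows
So the first discrepancy is step 6, where the right value is x = 3.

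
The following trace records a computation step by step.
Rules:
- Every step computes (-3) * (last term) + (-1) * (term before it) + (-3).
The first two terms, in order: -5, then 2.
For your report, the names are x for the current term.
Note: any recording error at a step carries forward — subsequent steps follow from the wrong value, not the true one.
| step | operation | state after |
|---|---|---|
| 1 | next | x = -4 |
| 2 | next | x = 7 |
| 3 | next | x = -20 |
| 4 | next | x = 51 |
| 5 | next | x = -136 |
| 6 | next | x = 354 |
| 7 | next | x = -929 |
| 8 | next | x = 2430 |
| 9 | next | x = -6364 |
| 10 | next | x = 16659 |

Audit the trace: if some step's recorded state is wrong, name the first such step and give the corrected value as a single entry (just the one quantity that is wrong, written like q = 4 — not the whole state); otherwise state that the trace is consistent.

Recomputing the run from the initial state:
step 1: x = -4
step 2: x = 7
step 3: x = -20
step 4: x = 50
step 5: x = -133
step 6: x = 346
step 7: x = -908
step 8: x = 2375
step 9: x = -6220
step 10: x = 16282
The first disagreement with the trace is at step 4, where the value should be x = 50.

step 4, x = 50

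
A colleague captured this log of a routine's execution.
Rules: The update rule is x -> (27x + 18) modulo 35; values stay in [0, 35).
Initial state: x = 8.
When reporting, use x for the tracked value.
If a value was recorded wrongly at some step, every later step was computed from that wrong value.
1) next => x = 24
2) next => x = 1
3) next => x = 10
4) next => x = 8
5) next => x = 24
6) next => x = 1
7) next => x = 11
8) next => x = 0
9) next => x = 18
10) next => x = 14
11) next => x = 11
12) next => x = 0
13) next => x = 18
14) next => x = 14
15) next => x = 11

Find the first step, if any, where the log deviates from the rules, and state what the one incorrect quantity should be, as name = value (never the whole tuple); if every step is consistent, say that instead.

Step 1: x = (27*8 + 18) mod 35 = 24 — agrees with the log.
Step 2: x = (27*24 + 18) mod 35 = 1 — no discrepancy.
Step 3: x = (27*1 + 18) mod 35 = 10 — checks out.
Step 4: x = (27*10 + 18) mod 35 = 8 — agrees with the log.
Step 5: x = (27*8 + 18) mod 35 = 24 — no discrepancy.
Step 6: x = (27*24 + 18) mod 35 = 1 — checks out.
Step 7: x = (27*1 + 18) mod 35 = 10 — a discrepancy with the log.
That makes step 7 the first incorrect line — x = 10 is what it should show.

step 7, x = 10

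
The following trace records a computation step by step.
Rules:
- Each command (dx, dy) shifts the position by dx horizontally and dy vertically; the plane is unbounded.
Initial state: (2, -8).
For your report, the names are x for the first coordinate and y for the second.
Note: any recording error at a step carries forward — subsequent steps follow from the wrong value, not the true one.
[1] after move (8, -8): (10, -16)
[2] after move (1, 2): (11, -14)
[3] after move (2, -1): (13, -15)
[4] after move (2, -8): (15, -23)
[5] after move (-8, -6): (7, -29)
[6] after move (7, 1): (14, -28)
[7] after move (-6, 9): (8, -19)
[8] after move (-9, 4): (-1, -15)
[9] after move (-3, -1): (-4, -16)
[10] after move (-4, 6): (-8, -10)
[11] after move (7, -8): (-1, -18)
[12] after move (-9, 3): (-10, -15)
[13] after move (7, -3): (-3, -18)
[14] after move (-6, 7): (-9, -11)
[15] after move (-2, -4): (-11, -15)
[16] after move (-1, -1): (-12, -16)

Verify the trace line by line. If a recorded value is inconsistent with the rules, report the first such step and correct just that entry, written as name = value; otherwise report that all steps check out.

no error

1. x = 2 + (8) = 10, y = -8 + (-8) = -16 (same as recorded)
2. x = 10 + (1) = 11, y = -16 + (2) = -14 (verified)
3. x = 11 + (2) = 13, y = -14 + (-1) = -15 (matches)
4. x = 13 + (2) = 15, y = -15 + (-8) = -23 (verified)
5. x = 15 + (-8) = 7, y = -23 + (-6) = -29 (agrees with the trace)
6. x = 7 + (7) = 14, y = -29 + (1) = -28 (verified)
7. x = 14 + (-6) = 8, y = -28 + (9) = -19 (exactly as logged)
8. x = 8 + (-9) = -1, y = -19 + (4) = -15 (checks out)
9. x = -1 + (-3) = -4, y = -15 + (-1) = -16 (exactly as logged)
10. x = -4 + (-4) = -8, y = -16 + (6) = -10 (checks out)
11. x = -8 + (7) = -1, y = -10 + (-8) = -18 (verified)
12. x = -1 + (-9) = -10, y = -18 + (3) = -15 (agrees with the trace)
13. x = -10 + (7) = -3, y = -15 + (-3) = -18 (no discrepancy)
14. x = -3 + (-6) = -9, y = -18 + (7) = -11 (same as recorded)
15. x = -9 + (-2) = -11, y = -11 + (-4) = -15 (in agreement)
16. x = -11 + (-1) = -12, y = -15 + (-1) = -16 (no discrepancy)
The recomputation confirms every line.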